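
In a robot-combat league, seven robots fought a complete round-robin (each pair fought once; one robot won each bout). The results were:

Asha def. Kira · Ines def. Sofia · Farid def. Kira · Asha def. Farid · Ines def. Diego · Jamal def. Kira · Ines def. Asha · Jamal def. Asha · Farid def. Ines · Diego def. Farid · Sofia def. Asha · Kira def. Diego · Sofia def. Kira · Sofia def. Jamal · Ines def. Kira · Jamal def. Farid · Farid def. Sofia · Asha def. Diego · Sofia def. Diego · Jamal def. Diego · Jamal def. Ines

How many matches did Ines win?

Ines' results: beat Sofia, Asha, Kira, Diego; lost to Farid, Jamal.
That is 4 wins.

4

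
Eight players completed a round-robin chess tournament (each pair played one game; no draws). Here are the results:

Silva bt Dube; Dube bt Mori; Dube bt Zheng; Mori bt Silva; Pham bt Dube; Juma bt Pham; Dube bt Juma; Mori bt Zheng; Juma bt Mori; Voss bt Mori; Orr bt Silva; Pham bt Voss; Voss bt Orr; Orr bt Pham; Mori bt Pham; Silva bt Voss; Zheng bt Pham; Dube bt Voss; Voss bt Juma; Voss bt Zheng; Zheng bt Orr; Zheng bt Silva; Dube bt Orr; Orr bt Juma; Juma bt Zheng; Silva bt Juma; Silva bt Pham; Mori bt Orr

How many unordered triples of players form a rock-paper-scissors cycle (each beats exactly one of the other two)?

18

Win totals: Silva 4, Mori 4, Voss 4, Zheng 3, Dube 5, Pham 2, Orr 3, Juma 3.
A player with w wins dominates both others in C(w,2) triples; summing gives 6 + 6 + 6 + 3 + 10 + 1 + 3 + 3 = 38 transitive triples.
Total triples C(8,3) = 56, so cyclic triples = 56 − 38 = 18.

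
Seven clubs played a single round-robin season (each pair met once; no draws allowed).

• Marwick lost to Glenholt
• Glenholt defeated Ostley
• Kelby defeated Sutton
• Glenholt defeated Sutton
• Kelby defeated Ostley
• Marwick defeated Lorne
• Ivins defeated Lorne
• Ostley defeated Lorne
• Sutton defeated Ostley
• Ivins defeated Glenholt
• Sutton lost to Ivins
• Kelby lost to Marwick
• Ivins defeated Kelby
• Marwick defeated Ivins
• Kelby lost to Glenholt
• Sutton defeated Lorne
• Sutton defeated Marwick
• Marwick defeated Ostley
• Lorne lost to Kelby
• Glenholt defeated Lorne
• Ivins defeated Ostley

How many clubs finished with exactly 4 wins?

Win totals: Sutton 3, Glenholt 5, Ivins 5, Lorne 0, Ostley 1, Kelby 3, Marwick 4.
Exactly 4: Marwick — 1 club.

1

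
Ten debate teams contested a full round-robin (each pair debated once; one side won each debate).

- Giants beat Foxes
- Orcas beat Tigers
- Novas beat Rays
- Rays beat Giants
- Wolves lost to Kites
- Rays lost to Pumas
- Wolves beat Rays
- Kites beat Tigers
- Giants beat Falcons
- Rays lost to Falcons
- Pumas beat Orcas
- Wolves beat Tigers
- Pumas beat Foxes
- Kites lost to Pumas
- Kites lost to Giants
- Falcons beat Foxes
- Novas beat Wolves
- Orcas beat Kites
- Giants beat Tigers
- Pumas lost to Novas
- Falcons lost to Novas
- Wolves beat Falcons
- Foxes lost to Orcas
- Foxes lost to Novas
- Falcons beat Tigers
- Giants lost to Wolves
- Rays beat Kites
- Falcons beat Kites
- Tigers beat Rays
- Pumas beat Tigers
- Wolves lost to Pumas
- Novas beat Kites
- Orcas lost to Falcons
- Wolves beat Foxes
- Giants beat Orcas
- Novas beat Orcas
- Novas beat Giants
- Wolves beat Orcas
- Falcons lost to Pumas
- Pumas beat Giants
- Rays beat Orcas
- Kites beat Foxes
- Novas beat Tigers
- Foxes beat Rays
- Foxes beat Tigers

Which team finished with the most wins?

Novas

Win totals: Wolves 6, Falcons 5, Pumas 8, Orcas 3, Kites 3, Giants 5, Novas 9, Tigers 1, Rays 3, Foxes 2.
Novas leads with 9 wins (next highest: 8).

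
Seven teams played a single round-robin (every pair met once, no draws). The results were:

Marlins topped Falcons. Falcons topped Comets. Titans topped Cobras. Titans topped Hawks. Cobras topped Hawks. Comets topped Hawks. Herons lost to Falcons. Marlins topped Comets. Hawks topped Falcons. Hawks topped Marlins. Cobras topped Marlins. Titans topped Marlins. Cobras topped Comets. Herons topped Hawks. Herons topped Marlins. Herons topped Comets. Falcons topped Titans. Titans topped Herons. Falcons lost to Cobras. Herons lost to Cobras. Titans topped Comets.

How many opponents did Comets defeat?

Comets' results: beat Hawks; lost to Herons, Falcons, Titans, Marlins, Cobras.
That is 1 win.

1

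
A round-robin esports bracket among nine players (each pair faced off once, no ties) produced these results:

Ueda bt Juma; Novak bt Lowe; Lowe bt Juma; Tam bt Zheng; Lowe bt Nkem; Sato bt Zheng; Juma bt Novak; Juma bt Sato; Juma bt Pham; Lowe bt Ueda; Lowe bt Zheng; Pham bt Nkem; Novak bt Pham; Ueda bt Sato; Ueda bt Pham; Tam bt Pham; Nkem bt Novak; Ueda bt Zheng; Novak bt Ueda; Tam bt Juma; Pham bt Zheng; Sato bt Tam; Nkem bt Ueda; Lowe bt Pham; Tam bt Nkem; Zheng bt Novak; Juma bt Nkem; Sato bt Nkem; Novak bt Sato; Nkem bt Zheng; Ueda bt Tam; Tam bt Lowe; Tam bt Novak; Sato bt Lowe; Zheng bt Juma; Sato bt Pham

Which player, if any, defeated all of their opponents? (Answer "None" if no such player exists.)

None

Highest win total is Tam with 6 (out of 8 possible).
Tam lost to Sato, Ueda, so no player went undefeated.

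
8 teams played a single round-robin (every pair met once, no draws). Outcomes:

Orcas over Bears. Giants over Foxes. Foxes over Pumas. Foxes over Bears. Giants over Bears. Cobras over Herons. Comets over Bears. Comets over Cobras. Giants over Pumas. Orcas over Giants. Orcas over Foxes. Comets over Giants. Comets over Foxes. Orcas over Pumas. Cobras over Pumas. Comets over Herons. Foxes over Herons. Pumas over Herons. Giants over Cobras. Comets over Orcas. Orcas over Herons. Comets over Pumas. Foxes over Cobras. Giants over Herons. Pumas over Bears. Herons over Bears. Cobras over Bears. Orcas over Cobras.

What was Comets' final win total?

Comets' results: beat Herons, Pumas, Giants, Cobras, Foxes, Bears, Orcas; lost to no one.
That is 7 wins.

7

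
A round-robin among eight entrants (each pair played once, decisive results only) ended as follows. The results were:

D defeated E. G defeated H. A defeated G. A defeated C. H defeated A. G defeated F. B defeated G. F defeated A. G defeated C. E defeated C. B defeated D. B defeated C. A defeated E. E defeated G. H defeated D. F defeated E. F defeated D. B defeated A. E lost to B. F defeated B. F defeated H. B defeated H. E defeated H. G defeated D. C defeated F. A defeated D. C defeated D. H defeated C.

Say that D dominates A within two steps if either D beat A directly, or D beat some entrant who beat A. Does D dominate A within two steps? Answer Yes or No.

D did not beat A directly.
D beat E, but each of them lost to A. No two-step path.

No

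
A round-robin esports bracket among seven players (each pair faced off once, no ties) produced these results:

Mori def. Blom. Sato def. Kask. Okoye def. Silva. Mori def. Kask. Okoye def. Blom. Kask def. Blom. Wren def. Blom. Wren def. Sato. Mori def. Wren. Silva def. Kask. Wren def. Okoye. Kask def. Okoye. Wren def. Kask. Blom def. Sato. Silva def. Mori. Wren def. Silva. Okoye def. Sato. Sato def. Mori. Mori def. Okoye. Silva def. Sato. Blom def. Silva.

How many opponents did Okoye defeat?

Okoye's results: beat Sato, Blom, Silva; lost to Mori, Kask, Wren.
That is 3 wins.

3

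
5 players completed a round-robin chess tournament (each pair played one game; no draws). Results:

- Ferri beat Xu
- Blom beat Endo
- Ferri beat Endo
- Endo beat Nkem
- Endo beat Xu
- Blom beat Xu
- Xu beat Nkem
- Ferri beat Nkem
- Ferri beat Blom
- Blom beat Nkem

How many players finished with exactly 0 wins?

1

Win totals: Ferri 4, Nkem 0, Xu 1, Endo 2, Blom 3.
Exactly 0: Nkem — 1 player.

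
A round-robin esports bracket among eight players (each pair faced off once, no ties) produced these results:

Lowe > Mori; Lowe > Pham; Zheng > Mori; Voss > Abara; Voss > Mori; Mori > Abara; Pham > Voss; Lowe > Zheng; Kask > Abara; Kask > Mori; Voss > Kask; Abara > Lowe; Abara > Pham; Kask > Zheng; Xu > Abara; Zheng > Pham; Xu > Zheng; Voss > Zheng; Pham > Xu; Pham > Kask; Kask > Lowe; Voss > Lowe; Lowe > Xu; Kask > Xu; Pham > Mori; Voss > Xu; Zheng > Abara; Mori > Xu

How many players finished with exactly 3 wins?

1

Win totals: Kask 5, Mori 2, Zheng 3, Voss 6, Abara 2, Lowe 4, Xu 2, Pham 4.
Exactly 3: Zheng — 1 player.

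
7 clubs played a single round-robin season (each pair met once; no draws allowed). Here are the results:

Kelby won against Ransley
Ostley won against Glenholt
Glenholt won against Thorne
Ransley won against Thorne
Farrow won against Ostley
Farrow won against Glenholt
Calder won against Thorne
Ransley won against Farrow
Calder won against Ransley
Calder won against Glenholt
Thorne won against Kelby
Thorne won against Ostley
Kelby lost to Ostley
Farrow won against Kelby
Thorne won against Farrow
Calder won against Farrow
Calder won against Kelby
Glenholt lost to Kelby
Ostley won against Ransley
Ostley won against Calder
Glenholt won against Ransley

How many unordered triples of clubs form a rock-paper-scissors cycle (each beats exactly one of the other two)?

10

Win totals: Glenholt 2, Farrow 3, Kelby 2, Ostley 4, Ransley 2, Thorne 3, Calder 5.
A club with w wins dominates both others in C(w,2) triples; summing gives 1 + 3 + 1 + 6 + 1 + 3 + 10 = 25 transitive triples.
Total triples C(7,3) = 35, so cyclic triples = 35 − 25 = 10.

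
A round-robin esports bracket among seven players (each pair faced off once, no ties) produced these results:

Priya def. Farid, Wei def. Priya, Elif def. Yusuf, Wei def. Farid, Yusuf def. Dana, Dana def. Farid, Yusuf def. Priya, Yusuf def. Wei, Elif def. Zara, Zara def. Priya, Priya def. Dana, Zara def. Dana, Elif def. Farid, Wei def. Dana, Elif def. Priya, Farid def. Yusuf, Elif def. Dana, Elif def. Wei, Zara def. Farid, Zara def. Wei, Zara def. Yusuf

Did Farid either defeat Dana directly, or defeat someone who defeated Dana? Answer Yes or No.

Yes

Farid did not beat Dana directly.
Farid beat Yusuf. Of those, Yusuf beat Dana.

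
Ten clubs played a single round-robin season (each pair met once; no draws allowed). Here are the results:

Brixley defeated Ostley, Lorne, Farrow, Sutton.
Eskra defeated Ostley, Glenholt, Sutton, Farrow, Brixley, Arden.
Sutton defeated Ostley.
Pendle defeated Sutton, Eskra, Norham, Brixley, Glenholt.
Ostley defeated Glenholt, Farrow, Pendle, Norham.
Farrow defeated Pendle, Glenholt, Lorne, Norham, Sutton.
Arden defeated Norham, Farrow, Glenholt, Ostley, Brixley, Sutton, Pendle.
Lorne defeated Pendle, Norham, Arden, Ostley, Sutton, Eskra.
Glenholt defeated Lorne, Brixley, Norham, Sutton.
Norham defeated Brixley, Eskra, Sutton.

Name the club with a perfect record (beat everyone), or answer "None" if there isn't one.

None

Highest win total is Arden with 7 (out of 9 possible).
Arden lost to Eskra, Lorne, so no club went undefeated.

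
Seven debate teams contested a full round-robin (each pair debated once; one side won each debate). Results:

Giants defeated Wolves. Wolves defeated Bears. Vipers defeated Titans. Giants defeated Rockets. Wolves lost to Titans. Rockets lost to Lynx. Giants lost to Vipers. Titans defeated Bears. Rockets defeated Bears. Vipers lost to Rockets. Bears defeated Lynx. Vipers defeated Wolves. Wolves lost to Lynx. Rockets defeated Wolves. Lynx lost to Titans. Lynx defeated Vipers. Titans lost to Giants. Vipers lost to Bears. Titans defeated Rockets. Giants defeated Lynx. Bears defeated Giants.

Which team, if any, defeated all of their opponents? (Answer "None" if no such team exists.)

Highest win total is Titans with 4 (out of 6 possible).
Titans lost to Giants, Vipers, so no team went undefeated.

None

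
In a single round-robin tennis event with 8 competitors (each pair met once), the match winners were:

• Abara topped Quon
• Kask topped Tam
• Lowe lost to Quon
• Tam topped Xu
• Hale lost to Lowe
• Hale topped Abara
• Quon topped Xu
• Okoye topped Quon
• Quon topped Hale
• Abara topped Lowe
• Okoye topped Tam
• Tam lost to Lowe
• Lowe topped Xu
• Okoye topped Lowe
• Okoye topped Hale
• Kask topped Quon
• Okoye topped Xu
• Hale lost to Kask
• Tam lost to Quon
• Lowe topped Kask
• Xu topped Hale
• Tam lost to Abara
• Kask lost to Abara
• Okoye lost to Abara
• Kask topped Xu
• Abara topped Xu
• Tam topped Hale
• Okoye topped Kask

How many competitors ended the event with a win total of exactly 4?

Win totals: Okoye 6, Xu 1, Tam 2, Kask 4, Lowe 4, Abara 6, Quon 4, Hale 1.
Exactly 4: Kask, Lowe, Quon — 3 competitors.

3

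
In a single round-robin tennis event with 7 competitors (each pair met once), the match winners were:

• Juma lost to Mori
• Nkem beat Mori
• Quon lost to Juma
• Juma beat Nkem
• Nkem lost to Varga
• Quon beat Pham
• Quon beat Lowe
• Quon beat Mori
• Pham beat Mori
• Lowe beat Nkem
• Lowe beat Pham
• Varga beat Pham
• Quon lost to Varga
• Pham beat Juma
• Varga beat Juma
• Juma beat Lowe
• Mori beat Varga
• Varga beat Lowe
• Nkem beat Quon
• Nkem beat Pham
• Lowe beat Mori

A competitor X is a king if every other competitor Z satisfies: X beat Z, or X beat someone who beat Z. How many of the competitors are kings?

6

Lowe reaches everyone (king).
Varga reaches everyone (king).
Mori reaches everyone (king).
Quon reaches everyone (king).
Nkem reaches everyone (king).
Pham reaches everyone (king).
Juma cannot reach Varga in two steps.
Kings: Lowe, Varga, Mori, Quon, Nkem, Pham — 6.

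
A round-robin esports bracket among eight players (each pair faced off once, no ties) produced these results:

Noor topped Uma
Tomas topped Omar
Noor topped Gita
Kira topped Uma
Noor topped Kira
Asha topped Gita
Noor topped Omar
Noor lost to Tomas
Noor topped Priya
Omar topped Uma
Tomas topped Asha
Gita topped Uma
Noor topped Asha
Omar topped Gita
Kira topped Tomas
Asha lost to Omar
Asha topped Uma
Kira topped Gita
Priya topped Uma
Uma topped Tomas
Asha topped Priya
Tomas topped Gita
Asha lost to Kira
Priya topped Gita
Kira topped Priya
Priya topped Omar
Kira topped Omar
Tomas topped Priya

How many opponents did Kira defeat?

Kira's results: beat Omar, Asha, Gita, Uma, Priya, Tomas; lost to Noor.
That is 6 wins.

6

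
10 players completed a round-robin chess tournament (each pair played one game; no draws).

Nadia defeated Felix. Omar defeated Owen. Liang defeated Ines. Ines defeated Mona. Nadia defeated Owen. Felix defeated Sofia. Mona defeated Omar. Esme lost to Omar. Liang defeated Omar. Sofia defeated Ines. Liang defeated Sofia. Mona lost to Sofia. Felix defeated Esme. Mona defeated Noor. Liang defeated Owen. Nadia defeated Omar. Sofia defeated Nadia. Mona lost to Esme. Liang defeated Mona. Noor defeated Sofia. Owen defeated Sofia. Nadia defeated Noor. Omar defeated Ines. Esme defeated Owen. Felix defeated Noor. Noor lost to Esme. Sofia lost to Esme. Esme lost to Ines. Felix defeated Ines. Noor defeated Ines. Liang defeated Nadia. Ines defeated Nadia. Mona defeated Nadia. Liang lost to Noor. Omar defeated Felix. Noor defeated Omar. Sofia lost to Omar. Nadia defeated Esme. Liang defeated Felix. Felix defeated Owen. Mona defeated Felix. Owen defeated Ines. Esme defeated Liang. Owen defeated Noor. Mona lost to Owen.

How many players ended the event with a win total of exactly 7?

1

Win totals: Sofia 3, Nadia 5, Owen 4, Noor 4, Omar 5, Mona 4, Felix 5, Liang 7, Esme 5, Ines 3.
Exactly 7: Liang — 1 player.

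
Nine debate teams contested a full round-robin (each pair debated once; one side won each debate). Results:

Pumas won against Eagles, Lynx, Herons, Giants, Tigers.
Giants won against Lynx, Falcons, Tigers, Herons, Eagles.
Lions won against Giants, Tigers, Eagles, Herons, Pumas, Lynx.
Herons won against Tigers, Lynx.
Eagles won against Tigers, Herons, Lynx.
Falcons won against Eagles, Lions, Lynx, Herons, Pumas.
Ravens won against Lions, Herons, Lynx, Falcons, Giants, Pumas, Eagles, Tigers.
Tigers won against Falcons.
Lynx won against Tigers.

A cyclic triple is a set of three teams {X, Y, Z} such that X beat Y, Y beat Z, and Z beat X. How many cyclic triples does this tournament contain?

Win totals: Eagles 3, Herons 2, Falcons 5, Giants 5, Ravens 8, Lions 6, Pumas 5, Tigers 1, Lynx 1.
A team with w wins dominates both others in C(w,2) triples; summing gives 3 + 1 + 10 + 10 + 28 + 15 + 10 + 0 + 0 = 77 transitive triples.
Total triples C(9,3) = 84, so cyclic triples = 84 − 77 = 7.

7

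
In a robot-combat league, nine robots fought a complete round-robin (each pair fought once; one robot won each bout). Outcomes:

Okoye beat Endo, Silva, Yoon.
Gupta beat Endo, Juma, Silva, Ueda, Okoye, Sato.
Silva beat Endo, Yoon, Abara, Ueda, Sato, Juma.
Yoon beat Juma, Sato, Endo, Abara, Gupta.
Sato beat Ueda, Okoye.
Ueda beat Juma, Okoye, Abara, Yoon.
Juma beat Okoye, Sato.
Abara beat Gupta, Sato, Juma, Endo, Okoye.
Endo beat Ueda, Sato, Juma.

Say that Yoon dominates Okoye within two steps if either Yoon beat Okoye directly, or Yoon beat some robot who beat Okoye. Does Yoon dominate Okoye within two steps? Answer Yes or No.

Yes

Yoon did not beat Okoye directly.
Yoon beat Endo, Abara, Juma, Sato, Gupta. Of those, Abara beat Okoye.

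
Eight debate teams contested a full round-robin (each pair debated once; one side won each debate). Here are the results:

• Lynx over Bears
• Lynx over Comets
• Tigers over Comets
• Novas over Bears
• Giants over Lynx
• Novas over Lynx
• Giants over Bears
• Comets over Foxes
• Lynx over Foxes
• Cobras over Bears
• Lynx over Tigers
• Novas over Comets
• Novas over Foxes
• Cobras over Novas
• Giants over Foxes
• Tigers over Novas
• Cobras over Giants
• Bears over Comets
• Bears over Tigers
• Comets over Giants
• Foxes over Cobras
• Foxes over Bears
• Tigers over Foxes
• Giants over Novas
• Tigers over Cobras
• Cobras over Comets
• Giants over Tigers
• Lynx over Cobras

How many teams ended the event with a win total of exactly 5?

2

Win totals: Cobras 4, Novas 4, Comets 2, Giants 5, Foxes 2, Tigers 4, Lynx 5, Bears 2.
Exactly 5: Giants, Lynx — 2 teams.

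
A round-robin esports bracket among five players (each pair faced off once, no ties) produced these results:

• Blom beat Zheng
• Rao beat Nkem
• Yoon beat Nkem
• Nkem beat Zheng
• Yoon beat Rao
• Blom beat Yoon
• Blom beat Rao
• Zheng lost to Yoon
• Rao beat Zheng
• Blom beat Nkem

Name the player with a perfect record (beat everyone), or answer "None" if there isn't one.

Blom has 4 wins out of 4 opponents — a perfect record.

Blom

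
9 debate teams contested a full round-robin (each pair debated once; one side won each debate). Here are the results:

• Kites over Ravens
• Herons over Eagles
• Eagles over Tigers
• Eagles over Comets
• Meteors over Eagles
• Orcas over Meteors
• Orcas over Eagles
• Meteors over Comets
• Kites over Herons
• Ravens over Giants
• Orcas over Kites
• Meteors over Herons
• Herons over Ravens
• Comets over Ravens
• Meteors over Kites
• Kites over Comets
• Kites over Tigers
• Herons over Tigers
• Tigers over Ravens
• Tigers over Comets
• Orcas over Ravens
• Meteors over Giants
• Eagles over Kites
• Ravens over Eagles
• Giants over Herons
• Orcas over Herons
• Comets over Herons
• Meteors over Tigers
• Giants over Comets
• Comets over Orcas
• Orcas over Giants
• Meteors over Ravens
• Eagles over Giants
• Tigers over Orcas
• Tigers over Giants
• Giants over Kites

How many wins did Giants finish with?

Giants' results: beat Comets, Herons, Kites; lost to Orcas, Meteors, Tigers, Ravens, Eagles.
That is 3 wins.

3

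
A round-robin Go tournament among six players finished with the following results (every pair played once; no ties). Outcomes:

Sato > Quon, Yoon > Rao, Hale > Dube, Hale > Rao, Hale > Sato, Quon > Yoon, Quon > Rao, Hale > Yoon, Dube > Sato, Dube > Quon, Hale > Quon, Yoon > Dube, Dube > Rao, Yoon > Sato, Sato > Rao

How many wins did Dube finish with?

Dube's results: beat Rao, Quon, Sato; lost to Yoon, Hale.
That is 3 wins.

3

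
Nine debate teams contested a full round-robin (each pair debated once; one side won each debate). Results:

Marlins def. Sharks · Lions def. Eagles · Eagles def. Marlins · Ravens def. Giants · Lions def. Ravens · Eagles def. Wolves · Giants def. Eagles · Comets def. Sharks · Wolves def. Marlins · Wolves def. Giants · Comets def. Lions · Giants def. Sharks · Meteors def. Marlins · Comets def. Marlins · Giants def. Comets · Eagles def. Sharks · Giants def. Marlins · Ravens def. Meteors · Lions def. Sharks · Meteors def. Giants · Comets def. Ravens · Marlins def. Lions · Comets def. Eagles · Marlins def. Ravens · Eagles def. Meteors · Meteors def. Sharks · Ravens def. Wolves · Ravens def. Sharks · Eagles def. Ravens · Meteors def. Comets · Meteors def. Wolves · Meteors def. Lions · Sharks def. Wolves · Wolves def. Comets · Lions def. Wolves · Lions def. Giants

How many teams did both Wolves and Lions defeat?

Wolves beat: Marlins, Giants, Comets.
Lions beat: Eagles, Ravens, Sharks, Wolves, Giants.
Both beat: Giants — 1.

1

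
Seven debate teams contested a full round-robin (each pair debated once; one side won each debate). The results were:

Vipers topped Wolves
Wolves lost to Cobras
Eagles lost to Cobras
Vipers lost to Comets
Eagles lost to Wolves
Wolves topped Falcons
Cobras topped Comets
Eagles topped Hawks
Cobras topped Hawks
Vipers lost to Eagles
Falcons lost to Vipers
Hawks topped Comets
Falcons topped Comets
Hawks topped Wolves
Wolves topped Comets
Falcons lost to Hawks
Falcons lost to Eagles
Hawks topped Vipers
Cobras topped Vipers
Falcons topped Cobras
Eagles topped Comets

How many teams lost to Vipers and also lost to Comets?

0

Vipers beat: Wolves, Falcons.
Comets beat: Vipers.
No one was beaten by both.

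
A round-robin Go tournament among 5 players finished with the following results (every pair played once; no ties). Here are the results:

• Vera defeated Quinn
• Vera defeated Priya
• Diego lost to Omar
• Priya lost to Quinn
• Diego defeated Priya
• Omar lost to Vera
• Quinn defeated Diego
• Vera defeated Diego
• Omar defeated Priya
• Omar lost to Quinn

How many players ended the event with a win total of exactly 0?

Win totals: Quinn 3, Omar 2, Priya 0, Diego 1, Vera 4.
Exactly 0: Priya — 1 player.

1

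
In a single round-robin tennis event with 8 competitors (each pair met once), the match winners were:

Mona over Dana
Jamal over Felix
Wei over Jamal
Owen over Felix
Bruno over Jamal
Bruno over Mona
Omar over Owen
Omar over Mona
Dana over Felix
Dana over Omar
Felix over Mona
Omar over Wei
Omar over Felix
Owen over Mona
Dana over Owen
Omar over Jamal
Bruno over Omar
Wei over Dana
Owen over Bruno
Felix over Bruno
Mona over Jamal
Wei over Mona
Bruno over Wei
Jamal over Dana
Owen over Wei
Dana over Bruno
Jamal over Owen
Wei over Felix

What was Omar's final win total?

Omar's results: beat Mona, Wei, Jamal, Owen, Felix; lost to Dana, Bruno.
That is 5 wins.

5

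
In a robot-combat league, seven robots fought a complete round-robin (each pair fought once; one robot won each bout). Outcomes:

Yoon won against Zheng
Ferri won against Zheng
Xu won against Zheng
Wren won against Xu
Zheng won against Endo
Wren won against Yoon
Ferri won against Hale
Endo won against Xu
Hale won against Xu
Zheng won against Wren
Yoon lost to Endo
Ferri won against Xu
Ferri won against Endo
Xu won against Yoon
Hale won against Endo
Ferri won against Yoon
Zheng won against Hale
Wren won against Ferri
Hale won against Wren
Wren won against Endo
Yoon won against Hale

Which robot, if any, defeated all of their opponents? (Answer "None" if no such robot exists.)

None

Highest win total is Ferri with 5 (out of 6 possible).
Ferri lost to Wren, so no robot went undefeated.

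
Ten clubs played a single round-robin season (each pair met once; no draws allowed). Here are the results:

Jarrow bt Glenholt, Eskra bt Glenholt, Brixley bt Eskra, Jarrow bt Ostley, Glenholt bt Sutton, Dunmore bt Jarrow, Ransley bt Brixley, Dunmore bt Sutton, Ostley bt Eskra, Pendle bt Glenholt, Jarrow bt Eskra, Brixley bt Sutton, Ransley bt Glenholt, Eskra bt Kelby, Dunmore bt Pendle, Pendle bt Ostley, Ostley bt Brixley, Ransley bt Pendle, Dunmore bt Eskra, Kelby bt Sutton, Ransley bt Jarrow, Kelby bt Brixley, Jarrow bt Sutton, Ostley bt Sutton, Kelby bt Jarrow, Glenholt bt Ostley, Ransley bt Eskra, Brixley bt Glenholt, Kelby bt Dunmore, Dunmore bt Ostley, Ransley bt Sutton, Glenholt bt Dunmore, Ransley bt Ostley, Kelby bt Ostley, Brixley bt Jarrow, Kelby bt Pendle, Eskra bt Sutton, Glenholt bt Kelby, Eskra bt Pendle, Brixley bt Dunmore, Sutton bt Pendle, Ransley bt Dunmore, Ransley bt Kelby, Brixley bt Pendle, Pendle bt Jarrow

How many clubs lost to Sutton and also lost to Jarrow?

Sutton beat: Pendle.
Jarrow beat: Glenholt, Eskra, Ostley, Sutton.
No one was beaten by both.

0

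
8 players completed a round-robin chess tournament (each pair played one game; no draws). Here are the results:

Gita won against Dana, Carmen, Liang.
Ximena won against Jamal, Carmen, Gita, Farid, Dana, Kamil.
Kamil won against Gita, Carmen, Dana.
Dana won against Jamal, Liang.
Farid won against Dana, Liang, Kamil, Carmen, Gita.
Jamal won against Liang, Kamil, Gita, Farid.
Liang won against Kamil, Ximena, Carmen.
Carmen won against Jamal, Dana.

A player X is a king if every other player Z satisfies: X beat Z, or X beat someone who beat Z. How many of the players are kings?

Dana reaches everyone (king).
Liang reaches everyone (king).
Ximena reaches everyone (king).
Kamil cannot reach Ximena, Farid in two steps.
Farid reaches everyone (king).
Carmen cannot reach Ximena in two steps.
Gita cannot reach Farid in two steps.
Jamal reaches everyone (king).
Kings: Dana, Liang, Ximena, Farid, Jamal — 5.

5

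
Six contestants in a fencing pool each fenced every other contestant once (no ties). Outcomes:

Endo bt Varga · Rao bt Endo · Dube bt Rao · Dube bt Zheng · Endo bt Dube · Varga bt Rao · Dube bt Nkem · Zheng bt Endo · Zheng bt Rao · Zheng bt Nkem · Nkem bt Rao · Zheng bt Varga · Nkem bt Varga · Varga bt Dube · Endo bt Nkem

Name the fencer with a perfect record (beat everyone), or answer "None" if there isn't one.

None

Highest win total is Zheng with 4 (out of 5 possible).
Zheng lost to Dube, so no fencer went undefeated.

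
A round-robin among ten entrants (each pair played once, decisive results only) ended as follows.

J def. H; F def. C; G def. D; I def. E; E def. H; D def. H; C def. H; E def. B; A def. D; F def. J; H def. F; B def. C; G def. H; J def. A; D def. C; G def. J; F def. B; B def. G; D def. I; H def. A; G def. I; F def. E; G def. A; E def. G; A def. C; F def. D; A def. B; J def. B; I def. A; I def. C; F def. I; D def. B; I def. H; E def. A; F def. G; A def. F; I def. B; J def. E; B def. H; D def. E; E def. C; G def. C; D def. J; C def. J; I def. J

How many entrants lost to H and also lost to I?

1

H beat: A, F.
I beat: A, B, C, E, H, J.
Both beat: A — 1.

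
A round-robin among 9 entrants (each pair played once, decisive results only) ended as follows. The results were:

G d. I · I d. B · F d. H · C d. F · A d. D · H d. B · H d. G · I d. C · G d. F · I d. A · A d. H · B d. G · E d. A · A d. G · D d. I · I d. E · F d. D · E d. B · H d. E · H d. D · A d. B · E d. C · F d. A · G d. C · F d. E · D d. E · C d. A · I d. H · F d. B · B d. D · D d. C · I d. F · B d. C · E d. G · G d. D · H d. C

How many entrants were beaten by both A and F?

3

A beat: B, D, G, H.
F beat: A, B, D, E, H.
Both beat: B, D, H — 3.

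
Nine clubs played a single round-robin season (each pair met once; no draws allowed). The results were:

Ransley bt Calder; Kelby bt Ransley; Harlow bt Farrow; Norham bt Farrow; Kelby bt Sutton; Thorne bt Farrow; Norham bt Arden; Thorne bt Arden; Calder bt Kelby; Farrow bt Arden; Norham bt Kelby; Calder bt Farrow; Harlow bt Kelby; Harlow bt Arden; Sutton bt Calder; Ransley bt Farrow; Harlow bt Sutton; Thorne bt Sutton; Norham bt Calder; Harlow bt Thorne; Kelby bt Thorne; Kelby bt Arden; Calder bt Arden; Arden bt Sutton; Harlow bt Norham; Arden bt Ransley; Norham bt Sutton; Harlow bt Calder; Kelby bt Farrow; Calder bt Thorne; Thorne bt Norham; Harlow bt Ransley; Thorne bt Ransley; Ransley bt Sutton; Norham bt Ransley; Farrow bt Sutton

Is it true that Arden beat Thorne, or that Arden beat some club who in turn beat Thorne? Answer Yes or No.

No

Arden did not beat Thorne directly.
Arden beat Ransley, Sutton, but each of them lost to Thorne. No two-step path.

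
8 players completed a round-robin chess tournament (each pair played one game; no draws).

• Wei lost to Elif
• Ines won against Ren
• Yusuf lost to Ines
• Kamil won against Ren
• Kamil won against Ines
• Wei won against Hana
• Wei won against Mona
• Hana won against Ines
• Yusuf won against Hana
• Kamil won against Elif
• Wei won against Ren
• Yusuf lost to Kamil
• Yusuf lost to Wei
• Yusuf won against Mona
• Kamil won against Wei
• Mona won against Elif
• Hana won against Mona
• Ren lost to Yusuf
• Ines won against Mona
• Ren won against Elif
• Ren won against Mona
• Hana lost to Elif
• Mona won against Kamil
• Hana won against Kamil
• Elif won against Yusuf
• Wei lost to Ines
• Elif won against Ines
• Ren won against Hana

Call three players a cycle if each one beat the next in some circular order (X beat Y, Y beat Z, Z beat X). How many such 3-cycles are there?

Win totals: Ines 4, Kamil 5, Elif 4, Mona 2, Wei 4, Hana 3, Ren 3, Yusuf 3.
A player with w wins dominates both others in C(w,2) triples; summing gives 6 + 10 + 6 + 1 + 6 + 3 + 3 + 3 = 38 transitive triples.
Total triples C(8,3) = 56, so cyclic triples = 56 − 38 = 18.

18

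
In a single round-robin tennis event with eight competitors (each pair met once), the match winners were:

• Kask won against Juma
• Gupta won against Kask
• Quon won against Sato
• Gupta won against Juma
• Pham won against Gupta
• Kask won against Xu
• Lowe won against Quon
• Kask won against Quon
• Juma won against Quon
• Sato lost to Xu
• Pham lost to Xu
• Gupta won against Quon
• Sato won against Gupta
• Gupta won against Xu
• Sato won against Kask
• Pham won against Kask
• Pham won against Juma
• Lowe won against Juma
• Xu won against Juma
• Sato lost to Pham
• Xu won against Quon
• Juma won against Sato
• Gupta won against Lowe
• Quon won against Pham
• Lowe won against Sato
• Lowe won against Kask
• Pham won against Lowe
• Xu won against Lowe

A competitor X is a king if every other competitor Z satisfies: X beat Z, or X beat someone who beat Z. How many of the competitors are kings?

Sato cannot reach Pham in two steps.
Kask cannot reach Gupta in two steps.
Gupta reaches everyone (king).
Pham reaches everyone (king).
Xu reaches everyone (king).
Lowe reaches everyone (king).
Quon cannot reach Xu in two steps.
Juma cannot reach Xu, Lowe in two steps.
Kings: Gupta, Pham, Xu, Lowe — 4.

4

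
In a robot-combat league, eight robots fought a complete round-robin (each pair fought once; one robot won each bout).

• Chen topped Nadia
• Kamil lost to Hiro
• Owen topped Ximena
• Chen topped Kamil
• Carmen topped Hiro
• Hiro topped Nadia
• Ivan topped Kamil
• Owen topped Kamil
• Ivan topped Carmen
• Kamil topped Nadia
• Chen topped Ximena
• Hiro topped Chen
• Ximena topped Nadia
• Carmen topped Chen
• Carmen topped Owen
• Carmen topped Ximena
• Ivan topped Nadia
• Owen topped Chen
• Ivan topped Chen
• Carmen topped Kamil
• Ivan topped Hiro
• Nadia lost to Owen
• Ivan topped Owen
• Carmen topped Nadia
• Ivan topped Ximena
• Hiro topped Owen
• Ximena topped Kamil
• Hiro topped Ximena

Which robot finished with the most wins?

Win totals: Chen 3, Ximena 2, Kamil 1, Carmen 6, Ivan 7, Nadia 0, Owen 4, Hiro 5.
Ivan leads with 7 wins (next highest: 6).

Ivan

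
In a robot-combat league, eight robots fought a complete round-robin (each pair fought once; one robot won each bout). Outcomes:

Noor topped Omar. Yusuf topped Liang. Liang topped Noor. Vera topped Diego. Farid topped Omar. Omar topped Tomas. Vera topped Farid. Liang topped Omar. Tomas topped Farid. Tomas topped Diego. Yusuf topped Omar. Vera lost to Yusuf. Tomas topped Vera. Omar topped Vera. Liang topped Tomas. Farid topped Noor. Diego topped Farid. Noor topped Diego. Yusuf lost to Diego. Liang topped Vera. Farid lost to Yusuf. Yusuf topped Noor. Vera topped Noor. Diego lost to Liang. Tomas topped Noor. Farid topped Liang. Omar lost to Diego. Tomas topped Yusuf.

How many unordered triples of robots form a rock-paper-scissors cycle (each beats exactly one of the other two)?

Win totals: Liang 5, Farid 3, Yusuf 5, Vera 3, Omar 2, Diego 3, Noor 2, Tomas 5.
A robot with w wins dominates both others in C(w,2) triples; summing gives 10 + 3 + 10 + 3 + 1 + 3 + 1 + 10 = 41 transitive triples.
Total triples C(8,3) = 56, so cyclic triples = 56 − 41 = 15.

15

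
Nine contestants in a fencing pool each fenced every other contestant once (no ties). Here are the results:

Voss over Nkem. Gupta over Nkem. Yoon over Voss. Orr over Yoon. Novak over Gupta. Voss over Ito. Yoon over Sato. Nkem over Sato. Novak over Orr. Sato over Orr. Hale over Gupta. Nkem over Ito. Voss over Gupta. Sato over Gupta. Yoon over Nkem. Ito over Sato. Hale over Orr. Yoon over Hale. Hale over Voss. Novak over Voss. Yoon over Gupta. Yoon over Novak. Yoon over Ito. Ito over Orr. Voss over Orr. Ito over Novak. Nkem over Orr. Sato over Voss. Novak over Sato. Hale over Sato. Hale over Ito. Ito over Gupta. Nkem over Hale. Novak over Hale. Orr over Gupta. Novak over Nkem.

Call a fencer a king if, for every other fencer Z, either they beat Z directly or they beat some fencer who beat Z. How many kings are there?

7

Sato cannot reach Novak, Hale in two steps.
Novak reaches everyone (king).
Voss reaches everyone (king).
Orr reaches everyone (king).
Nkem reaches everyone (king).
Hale reaches everyone (king).
Yoon reaches everyone (king).
Ito reaches everyone (king).
Gupta cannot reach Novak, Voss, Yoon in two steps.
Kings: Novak, Voss, Orr, Nkem, Hale, Yoon, Ito — 7.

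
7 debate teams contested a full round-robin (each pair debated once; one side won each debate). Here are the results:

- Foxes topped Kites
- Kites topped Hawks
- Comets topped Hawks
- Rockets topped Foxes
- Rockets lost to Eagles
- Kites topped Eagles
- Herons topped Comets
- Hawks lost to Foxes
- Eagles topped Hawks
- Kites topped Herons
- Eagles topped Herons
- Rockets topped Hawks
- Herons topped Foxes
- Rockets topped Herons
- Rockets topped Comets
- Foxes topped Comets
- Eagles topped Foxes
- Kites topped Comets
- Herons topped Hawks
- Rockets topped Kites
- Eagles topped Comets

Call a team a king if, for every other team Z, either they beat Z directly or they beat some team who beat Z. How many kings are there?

3

Comets cannot reach Kites, Eagles, Foxes, Herons, Rockets in two steps.
Kites reaches everyone (king).
Eagles reaches everyone (king).
Foxes cannot reach Rockets in two steps.
Herons cannot reach Eagles, Rockets in two steps.
Rockets reaches everyone (king).
Hawks cannot reach Comets, Kites, Eagles, Foxes, Herons, Rockets in two steps.
Kings: Kites, Eagles, Rockets — 3.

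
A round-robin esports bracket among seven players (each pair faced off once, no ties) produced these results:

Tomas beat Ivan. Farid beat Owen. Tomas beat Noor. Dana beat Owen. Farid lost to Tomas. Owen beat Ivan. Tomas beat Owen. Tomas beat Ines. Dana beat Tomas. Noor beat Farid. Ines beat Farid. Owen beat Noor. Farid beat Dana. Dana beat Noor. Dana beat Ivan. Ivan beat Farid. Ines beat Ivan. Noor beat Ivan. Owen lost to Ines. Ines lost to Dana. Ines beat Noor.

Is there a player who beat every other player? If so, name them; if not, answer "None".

Highest win total is Tomas with 5 (out of 6 possible).
Tomas lost to Dana, so no player went undefeated.

None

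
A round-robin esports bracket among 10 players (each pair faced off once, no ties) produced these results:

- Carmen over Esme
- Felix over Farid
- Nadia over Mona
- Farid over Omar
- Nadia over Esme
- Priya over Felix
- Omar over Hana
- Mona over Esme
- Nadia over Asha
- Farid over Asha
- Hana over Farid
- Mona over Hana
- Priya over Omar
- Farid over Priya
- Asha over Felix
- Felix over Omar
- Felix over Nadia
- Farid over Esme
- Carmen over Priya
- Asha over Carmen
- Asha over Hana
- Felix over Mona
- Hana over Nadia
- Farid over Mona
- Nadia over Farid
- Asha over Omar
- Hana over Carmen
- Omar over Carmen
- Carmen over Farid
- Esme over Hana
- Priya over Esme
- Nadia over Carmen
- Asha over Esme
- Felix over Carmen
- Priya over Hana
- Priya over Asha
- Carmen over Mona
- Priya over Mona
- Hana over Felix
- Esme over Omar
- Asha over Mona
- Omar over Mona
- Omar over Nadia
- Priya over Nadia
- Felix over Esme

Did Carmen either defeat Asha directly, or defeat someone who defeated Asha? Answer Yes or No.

Carmen did not beat Asha directly.
Carmen beat Esme, Priya, Farid, Mona. Of those, Priya beat Asha.

Yes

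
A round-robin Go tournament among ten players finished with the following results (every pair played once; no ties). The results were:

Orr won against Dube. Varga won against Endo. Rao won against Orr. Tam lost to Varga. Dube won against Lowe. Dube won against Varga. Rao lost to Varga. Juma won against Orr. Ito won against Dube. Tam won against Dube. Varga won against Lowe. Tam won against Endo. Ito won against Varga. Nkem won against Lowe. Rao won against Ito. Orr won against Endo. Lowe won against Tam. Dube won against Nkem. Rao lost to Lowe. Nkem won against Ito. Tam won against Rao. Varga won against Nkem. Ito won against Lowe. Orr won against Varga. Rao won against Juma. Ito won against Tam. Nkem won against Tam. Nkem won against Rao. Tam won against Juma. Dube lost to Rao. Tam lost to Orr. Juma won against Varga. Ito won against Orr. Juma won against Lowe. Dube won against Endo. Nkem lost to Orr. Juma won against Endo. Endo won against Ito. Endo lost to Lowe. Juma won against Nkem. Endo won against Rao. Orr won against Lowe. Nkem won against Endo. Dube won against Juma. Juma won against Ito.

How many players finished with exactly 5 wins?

4

Win totals: Nkem 5, Dube 5, Juma 6, Tam 4, Endo 2, Varga 5, Ito 5, Rao 4, Lowe 3, Orr 6.
Exactly 5: Nkem, Dube, Varga, Ito — 4 players.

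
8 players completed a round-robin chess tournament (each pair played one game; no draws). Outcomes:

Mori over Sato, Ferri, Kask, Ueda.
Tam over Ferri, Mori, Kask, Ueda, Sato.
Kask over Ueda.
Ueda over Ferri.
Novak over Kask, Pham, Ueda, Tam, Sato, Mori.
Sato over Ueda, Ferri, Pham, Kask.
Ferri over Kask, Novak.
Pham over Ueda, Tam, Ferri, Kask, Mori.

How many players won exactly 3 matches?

0

Win totals: Tam 5, Kask 1, Ueda 1, Mori 4, Pham 5, Novak 6, Sato 4, Ferri 2.
No player has exactly 3 wins.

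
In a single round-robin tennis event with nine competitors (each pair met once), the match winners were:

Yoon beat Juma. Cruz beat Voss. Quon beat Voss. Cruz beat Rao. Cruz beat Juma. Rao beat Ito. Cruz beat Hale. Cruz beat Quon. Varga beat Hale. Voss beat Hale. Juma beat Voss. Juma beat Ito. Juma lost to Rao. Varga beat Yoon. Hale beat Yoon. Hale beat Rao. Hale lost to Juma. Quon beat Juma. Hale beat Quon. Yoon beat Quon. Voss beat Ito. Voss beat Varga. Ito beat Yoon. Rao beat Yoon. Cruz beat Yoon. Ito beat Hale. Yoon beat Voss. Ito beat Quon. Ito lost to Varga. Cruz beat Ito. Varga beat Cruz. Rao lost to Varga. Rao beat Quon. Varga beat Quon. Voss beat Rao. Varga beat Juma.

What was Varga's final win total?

7

Varga's results: beat Juma, Quon, Hale, Yoon, Ito, Rao, Cruz; lost to Voss.
That is 7 wins.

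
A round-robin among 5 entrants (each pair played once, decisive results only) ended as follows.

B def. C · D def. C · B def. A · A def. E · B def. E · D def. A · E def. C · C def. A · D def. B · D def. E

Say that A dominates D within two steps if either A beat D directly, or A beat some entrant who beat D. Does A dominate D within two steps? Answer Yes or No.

A did not beat D directly.
A beat E, but each of them lost to D. No two-step path.

No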